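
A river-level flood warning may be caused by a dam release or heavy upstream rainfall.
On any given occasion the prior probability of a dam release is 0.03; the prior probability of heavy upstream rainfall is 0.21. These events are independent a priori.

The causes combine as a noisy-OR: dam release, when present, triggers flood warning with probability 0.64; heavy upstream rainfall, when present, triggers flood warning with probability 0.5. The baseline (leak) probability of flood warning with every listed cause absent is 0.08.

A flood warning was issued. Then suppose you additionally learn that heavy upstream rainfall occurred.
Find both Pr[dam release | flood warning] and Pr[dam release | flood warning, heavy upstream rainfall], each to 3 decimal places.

Under noisy-OR, P(flood warning | causes) = 1 − (1−0.08)·∏(1−qᵢ) over the active causes.
P(flood warning) = 0.08*0.97*0.79 + 0.54*0.97*0.21 + 0.6688*0.03*0.79 + 0.8344*0.03*0.21 = 0.061304 + 0.109998 + 0.015851 + 0.005257 = 0.192410
Restricting to configurations with dam release present: 0.015851 + 0.005257 = 0.021108.
P(dam release | flood warning) = 0.021108 / 0.192410 ≈ 0.110

Now also conditioning on heavy upstream rainfall=true:
By total probability over both values of dam release:
  P(flood warning | heavy upstream rainfall) = 0.54·0.97 + 0.8344·0.03
        = 0.523800 + 0.025032 = 0.548832
The terms with dam release present sum to 0.025032, so
  P(dam release | flood warning, heavy upstream rainfall) = 0.025032 / 0.548832 ≈ 0.046

Pr[dam release | flood warning] ≈ 0.110; Pr[dam release | flood warning, heavy upstream rainfall] ≈ 0.046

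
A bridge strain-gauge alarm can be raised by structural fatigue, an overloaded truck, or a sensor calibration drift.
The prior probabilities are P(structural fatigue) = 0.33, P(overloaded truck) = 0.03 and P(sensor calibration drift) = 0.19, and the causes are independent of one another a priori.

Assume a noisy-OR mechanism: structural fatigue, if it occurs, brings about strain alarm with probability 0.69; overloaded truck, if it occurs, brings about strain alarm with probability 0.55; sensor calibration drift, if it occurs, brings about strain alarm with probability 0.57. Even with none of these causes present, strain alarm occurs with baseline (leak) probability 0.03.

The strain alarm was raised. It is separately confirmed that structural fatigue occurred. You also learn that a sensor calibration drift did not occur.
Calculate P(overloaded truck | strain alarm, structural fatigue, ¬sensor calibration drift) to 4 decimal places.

P(overloaded truck | strain alarm, structural fatigue, ¬sensor calibration drift) ≈ 0.0368

Under noisy-OR, P(strain alarm | causes) = 1 − (1−0.03)·∏(1−qᵢ) over the active causes.
Sum P(strain alarm|·) weighted by the priors over both values of overloaded truck:
  P(strain alarm | structural fatigue, ¬sensor calibration drift) = 0.6993×0.97 + 0.864685×0.03
        = 0.678321 + 0.025941 = 0.704262
Keeping only the overloaded truck-present terms gives 0.025941, so
  P(overloaded truck | strain alarm, structural fatigue, ¬sensor calibration drift) = 0.025941 / 0.704262 ≈ 0.0368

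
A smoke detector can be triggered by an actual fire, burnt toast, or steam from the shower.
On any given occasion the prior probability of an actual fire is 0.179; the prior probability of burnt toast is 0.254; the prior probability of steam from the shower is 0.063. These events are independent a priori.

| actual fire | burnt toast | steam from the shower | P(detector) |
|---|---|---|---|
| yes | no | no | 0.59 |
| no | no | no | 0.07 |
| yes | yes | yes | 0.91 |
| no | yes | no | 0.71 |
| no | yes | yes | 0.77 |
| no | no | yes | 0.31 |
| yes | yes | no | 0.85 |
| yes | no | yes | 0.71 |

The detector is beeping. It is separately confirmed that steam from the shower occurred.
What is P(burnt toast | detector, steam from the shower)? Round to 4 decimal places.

P(burnt toast | detector, steam from the shower) ≈ 0.4150

P(detector | steam from the shower) = 0.31*0.821*0.746 + 0.77*0.821*0.254 + 0.71*0.179*0.746 + 0.91*0.179*0.254 = 0.189864 + 0.160571 + 0.094809 + 0.041374 = 0.486618
Restricting to configurations with burnt toast present: 0.160571 + 0.041374 = 0.201945.
P(burnt toast | detector, steam from the shower) = 0.201945 / 0.486618 ≈ 0.4150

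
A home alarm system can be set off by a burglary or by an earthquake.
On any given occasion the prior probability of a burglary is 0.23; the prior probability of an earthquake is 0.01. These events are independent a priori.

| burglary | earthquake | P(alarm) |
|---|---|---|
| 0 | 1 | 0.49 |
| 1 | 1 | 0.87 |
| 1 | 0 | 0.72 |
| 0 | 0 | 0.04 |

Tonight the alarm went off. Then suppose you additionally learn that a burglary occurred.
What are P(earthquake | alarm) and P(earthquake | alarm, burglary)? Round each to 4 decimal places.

By total probability over the 4 (burglary, earthquake) configurations:
  P(alarm) = 0.04*0.77*0.99 + 0.49*0.77*0.01 + 0.72*0.23*0.99 + 0.87*0.23*0.01
        = 0.030492 + 0.003773 + 0.163944 + 0.002001 = 0.200210
Keeping only the earthquake-present terms gives 0.005774, so
  P(earthquake | alarm) = 0.005774 / 0.200210 ≈ 0.0288

Now condition on the additional information:
Numerator (weight on configurations with earthquake): 0.87×0.01 = 0.008700
The normalizing constant is 0.72×0.99 + 0.87×0.01 = 0.721500
P(earthquake | alarm, burglary) = 0.008700/0.721500 ≈ 0.0121

P(earthquake | alarm) ≈ 0.0288; P(earthquake | alarm, burglary) ≈ 0.0121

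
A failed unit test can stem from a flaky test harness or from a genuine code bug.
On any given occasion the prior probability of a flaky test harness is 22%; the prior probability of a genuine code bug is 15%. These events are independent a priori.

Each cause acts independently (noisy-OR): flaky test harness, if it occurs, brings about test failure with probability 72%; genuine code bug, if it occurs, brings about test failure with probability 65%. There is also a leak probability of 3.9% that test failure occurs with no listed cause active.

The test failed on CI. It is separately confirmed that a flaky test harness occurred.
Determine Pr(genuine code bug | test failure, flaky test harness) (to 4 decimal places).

Pr(genuine code bug | test failure, flaky test harness) ≈ 0.1795

Under noisy-OR, P(test failure | causes) = 1 − (1−0.039)·∏(1−qᵢ) over the active causes.
P(test failure | flaky test harness) = 0.73092*0.85 + 0.905822*0.15 = 0.621282 + 0.135873 = 0.757155
The genuine code bug-present share is 0.905822*0.15 = 0.135873.
Hence the posterior is 0.135873/0.757155 ≈ 0.1795.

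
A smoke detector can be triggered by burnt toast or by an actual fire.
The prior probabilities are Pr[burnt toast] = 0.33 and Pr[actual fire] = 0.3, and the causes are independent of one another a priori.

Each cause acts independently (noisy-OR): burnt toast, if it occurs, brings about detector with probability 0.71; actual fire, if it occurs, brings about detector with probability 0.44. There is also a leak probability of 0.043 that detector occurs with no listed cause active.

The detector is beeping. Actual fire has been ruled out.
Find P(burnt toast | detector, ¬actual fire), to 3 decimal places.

P(burnt toast | detector, ¬actual fire) ≈ 0.892

Under noisy-OR, P(detector | causes) = 1 − (1−0.043)·∏(1−qᵢ) over the active causes.
For the numerator, keep only burnt toast=true terms: 0.72247·0.33 = 0.238415
The normalizing constant is 0.043·0.67 + 0.72247·0.33 = 0.267225
Posterior = 0.238415 / 0.267225 ≈ 0.892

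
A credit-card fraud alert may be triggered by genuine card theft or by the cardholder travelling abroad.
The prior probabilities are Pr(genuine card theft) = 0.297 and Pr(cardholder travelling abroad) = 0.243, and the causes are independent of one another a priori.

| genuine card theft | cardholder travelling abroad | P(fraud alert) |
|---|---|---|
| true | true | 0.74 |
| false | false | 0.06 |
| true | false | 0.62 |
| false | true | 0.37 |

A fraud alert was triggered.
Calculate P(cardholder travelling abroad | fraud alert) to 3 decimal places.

Sum P(fraud alert|·) weighted by the priors over the 4 (genuine card theft, cardholder travelling abroad) configurations:
  P(fraud alert) = 0.06×0.703×0.757 + 0.37×0.703×0.243 + 0.62×0.297×0.757 + 0.74×0.297×0.243
        = 0.031930 + 0.063207 + 0.139394 + 0.053407 = 0.287938
Keeping only the cardholder travelling abroad-present terms gives 0.116614, so
  P(cardholder travelling abroad | fraud alert) = 0.116614 / 0.287938 ≈ 0.405

P(cardholder travelling abroad | fraud alert) ≈ 0.405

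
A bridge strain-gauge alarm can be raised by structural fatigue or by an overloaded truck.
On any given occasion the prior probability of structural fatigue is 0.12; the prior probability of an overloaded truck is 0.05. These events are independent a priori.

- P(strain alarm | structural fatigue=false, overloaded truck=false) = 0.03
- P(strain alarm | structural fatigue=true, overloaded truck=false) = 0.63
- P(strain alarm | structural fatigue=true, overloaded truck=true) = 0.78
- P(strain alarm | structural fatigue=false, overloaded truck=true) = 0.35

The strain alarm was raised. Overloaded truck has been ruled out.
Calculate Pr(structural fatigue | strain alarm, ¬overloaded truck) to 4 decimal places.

Enumerate both values of structural fatigue and weight by the priors:
  P(strain alarm | ¬overloaded truck) = 0.03*0.88 + 0.63*0.12
        = 0.026400 + 0.075600 = 0.102000
The terms with structural fatigue present sum to 0.075600, so
  P(structural fatigue | strain alarm, ¬overloaded truck) = 0.075600 / 0.102000 ≈ 0.7412

Pr(structural fatigue | strain alarm, ¬overloaded truck) ≈ 0.7412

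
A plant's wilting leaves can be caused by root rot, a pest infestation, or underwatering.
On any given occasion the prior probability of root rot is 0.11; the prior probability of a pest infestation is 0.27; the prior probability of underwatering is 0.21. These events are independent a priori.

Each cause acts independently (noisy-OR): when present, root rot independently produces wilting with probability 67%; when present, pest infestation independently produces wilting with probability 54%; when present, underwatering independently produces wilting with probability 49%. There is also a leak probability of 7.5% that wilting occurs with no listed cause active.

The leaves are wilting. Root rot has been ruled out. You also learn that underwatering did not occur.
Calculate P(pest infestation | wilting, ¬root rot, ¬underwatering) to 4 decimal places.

P(pest infestation | wilting, ¬root rot, ¬underwatering) ≈ 0.7391

Under noisy-OR, P(wilting | causes) = 1 − (1−0.075)·∏(1−qᵢ) over the active causes.
P(wilting | ¬root rot, ¬underwatering) = 0.075*0.73 + 0.5745*0.27 = 0.054750 + 0.155115 = 0.209865
Of this, 0.155115 comes from 0.5745*0.27 (the pest infestation=true cases).
Hence the posterior is 0.155115/0.209865 ≈ 0.7391.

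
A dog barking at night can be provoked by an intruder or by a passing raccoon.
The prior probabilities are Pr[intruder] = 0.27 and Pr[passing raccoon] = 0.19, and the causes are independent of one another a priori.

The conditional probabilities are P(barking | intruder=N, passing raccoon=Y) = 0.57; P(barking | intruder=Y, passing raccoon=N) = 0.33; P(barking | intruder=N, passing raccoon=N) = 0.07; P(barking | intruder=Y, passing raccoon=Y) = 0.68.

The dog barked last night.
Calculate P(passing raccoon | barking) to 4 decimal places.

P(passing raccoon | barking) ≈ 0.5008

P(barking) = 0.07·0.73·0.81 + 0.57·0.73·0.19 + 0.33·0.27·0.81 + 0.68·0.27·0.19 = 0.041391 + 0.079059 + 0.072171 + 0.034884 = 0.227505
Of this, 0.113943 comes from 0.079059 + 0.034884 (the passing raccoon=true cases).
P(passing raccoon | barking) = 0.113943 / 0.227505 ≈ 0.5008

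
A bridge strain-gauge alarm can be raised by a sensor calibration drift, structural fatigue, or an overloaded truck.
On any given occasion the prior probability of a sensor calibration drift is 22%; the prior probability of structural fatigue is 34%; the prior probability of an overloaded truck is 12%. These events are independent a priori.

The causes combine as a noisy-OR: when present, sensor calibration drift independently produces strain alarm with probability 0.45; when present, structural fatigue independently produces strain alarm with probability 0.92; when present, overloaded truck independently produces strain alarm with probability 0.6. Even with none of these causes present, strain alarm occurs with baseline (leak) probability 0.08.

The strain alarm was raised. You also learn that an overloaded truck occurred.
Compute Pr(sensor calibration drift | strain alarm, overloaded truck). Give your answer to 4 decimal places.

Pr(sensor calibration drift | strain alarm, overloaded truck) ≈ 0.2453

Under noisy-OR, P(strain alarm | causes) = 1 − (1−0.08)·∏(1−qᵢ) over the active causes.
P(strain alarm | overloaded truck) = 0.632*0.78*0.66 + 0.97056*0.78*0.34 + 0.7976*0.22*0.66 + 0.983808*0.22*0.34 = 0.325354 + 0.257393 + 0.115812 + 0.073589 = 0.772148
Restricting to configurations with sensor calibration drift present: 0.115812 + 0.073589 = 0.189401.
So P(sensor calibration drift | strain alarm, overloaded truck) = 0.189401/0.772148 ≈ 0.2453.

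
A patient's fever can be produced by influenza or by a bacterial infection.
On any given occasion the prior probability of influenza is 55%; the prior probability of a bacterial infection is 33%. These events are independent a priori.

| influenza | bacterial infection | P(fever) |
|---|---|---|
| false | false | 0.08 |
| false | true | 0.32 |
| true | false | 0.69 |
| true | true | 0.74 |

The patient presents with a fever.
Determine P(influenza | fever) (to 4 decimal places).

P(influenza | fever) ≈ 0.8443

Numerator (weight on configurations with influenza): 0.254265 + 0.134310 = 0.388575
Normalizer over all consistent configurations: 0.08×0.45×0.67 + 0.32×0.45×0.33 + 0.69×0.55×0.67 + 0.74×0.55×0.33 = 0.460215
Posterior = 0.388575 / 0.460215 ≈ 0.8443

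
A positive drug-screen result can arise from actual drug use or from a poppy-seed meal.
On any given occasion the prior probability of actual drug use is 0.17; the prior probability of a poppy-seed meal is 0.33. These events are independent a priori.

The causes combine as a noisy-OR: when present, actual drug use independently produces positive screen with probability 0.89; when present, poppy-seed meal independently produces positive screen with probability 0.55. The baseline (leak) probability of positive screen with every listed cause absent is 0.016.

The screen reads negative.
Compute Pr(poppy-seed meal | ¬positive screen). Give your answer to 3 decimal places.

Under noisy-OR, P(positive screen | causes) = 1 − (1−0.016)·∏(1−qᵢ) over the active causes.
P(¬positive screen) = 0.984×0.83×0.67 + 0.4428×0.83×0.33 + 0.10824×0.17×0.67 + 0.048708×0.17×0.33 = 0.547202 + 0.121283 + 0.012329 + 0.002733 = 0.683547
Of this, 0.124016 comes from 0.121283 + 0.002733 (the poppy-seed meal=true cases).
Hence the posterior is 0.124016/0.683547 ≈ 0.181.

Pr(poppy-seed meal | ¬positive screen) ≈ 0.181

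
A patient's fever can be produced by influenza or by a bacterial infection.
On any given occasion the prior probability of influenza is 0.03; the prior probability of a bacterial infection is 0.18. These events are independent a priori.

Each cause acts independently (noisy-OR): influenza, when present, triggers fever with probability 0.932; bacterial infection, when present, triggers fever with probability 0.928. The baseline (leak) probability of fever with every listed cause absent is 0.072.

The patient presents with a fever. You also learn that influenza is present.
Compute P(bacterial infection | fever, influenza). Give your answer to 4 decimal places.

P(bacterial infection | fever, influenza) ≈ 0.1891

Under noisy-OR, P(fever | causes) = 1 − (1−0.072)·∏(1−qᵢ) over the active causes.
Numerator (weight on configurations with bacterial infection): 0.995457×0.18 = 0.179182
The normalizing constant is 0.936896×0.82 + 0.995457×0.18 = 0.947437
P(bacterial infection | fever, influenza) = 0.179182/0.947437 ≈ 0.1891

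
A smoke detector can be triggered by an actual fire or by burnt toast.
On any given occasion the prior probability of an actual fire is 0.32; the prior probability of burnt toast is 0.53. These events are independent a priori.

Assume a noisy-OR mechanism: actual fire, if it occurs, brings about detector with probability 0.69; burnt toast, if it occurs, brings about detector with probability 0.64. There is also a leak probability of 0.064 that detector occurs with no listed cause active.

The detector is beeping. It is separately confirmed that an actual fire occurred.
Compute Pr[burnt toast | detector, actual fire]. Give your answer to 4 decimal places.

Pr[burnt toast | detector, actual fire] ≈ 0.5872

Under noisy-OR, P(detector | causes) = 1 − (1−0.064)·∏(1−qᵢ) over the active causes.
P(detector | actual fire) = 0.70984*0.47 + 0.895542*0.53 = 0.333625 + 0.474637 = 0.808262
Of this, 0.474637 comes from 0.895542*0.53 (the burnt toast=true cases).
So P(burnt toast | detector, actual fire) = 0.474637/0.808262 ≈ 0.5872.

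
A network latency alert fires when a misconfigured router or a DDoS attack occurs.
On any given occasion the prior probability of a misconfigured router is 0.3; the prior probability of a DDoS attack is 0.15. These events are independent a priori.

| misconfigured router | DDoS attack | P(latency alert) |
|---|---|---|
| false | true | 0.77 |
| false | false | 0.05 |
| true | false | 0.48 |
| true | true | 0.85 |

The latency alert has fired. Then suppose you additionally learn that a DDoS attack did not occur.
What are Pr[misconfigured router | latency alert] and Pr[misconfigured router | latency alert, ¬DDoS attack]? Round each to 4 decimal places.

Pr[misconfigured router | latency alert] ≈ 0.5923; Pr[misconfigured router | latency alert, ¬DDoS attack] ≈ 0.8045

Sum P(latency alert|·) weighted by the priors over the 4 (misconfigured router, DDoS attack) configurations:
  P(latency alert) = 0.05·0.7·0.85 + 0.77·0.7·0.15 + 0.48·0.3·0.85 + 0.85·0.3·0.15
        = 0.029750 + 0.080850 + 0.122400 + 0.038250 = 0.271250
Configurations with misconfigured router contribute 0.160650, so
  P(misconfigured router | latency alert) = 0.160650 / 0.271250 ≈ 0.5923

Now condition on the additional information:
P(latency alert | ¬DDoS attack) = 0.05×0.7 + 0.48×0.3 = 0.035000 + 0.144000 = 0.179000
Of this, 0.144000 comes from 0.48×0.3 (the misconfigured router=true cases).
Hence the posterior is 0.144000/0.179000 ≈ 0.8045.
With DDoS attack excluded, misconfigured router must carry more of the explanatory weight for the latency alert.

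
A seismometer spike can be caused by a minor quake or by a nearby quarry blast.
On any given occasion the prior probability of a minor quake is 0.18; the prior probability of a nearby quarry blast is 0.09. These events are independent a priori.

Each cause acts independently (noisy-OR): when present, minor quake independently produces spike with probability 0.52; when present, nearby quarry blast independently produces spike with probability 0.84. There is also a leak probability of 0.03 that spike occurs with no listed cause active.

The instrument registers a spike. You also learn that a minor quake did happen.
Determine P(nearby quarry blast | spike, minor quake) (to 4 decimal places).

P(nearby quarry blast | spike, minor quake) ≈ 0.1462

Under noisy-OR, P(spike | causes) = 1 − (1−0.03)·∏(1−qᵢ) over the active causes.
For the numerator, keep only nearby quarry blast=true terms: 0.925504×0.09 = 0.083295
Denominator P(spike | minor quake): 0.5344×0.91 + 0.925504×0.09 = 0.569599
Posterior = 0.083295 / 0.569599 ≈ 0.1462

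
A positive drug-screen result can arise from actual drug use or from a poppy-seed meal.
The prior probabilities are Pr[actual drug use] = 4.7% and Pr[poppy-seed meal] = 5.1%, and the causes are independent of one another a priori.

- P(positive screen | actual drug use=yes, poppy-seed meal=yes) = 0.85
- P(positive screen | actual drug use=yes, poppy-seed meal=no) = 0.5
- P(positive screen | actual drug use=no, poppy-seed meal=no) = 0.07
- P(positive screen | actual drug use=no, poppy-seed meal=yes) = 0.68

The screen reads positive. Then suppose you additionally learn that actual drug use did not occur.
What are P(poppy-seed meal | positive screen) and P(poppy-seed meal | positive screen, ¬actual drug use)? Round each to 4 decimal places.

P(poppy-seed meal | positive screen) ≈ 0.2907; P(poppy-seed meal | positive screen, ¬actual drug use) ≈ 0.3430

Enumerate the 4 (actual drug use, poppy-seed meal) configurations and weight by the priors:
  P(positive screen) = 0.07*0.953*0.949 + 0.68*0.953*0.051 + 0.5*0.047*0.949 + 0.85*0.047*0.051
        = 0.063308 + 0.033050 + 0.022301 + 0.002037 = 0.120696
Configurations with poppy-seed meal contribute 0.035087, so
  P(poppy-seed meal | positive screen) = 0.035087 / 0.120696 ≈ 0.2907

With the extra evidence:
Numerator (weight on configurations with poppy-seed meal): 0.68*0.051 = 0.034680
Denominator P(positive screen | ¬actual drug use): 0.07*0.949 + 0.68*0.051 = 0.101110
P(poppy-seed meal | positive screen, ¬actual drug use) = 0.034680/0.101110 ≈ 0.3430
Ruling out actual drug use raises the posterior on poppy-seed meal — the flip side of explaining away.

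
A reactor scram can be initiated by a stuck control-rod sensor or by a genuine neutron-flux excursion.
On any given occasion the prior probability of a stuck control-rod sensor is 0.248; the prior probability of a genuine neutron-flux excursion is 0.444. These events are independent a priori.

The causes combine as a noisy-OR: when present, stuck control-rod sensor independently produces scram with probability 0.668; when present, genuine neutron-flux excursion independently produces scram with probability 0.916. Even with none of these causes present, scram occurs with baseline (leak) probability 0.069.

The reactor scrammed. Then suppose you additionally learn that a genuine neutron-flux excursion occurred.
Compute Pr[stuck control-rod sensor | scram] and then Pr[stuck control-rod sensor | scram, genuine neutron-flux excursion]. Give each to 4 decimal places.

Pr[stuck control-rod sensor | scram] ≈ 0.3756; Pr[stuck control-rod sensor | scram, genuine neutron-flux excursion] ≈ 0.2584

Under noisy-OR, P(scram | causes) = 1 − (1−0.069)·∏(1−qᵢ) over the active causes.
For the numerator, keep only stuck control-rod sensor=true terms: 0.095268 + 0.107253 = 0.202521
Denominator P(scram): 0.069·0.752·0.556 + 0.921796·0.752·0.444 + 0.690908·0.248·0.556 + 0.974036·0.248·0.444 = 0.539148
Posterior = 0.202521 / 0.539148 ≈ 0.3756

Now condition on the additional information:
Weight on stuck control-rod sensor=true, given the evidence: 0.974036*0.248 = 0.241561
Denominator P(scram | genuine neutron-flux excursion): 0.921796*0.752 + 0.974036*0.248 = 0.934752
Posterior = 0.241561 / 0.934752 ≈ 0.2584
Conditioning on genuine neutron-flux excursion lowers the posterior on stuck control-rod sensor: the classic explaining-away effect in a common-effect structure.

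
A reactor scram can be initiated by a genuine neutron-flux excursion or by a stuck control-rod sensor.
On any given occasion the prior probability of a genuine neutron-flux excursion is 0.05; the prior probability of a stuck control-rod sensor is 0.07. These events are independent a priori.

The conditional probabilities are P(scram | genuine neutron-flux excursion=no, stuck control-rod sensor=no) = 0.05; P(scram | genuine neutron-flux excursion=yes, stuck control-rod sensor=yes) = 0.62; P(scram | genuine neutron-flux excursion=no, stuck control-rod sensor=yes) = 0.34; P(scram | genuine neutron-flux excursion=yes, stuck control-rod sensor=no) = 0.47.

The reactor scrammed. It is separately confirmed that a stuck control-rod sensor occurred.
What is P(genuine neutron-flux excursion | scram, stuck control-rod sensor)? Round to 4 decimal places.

Numerator (weight on configurations with genuine neutron-flux excursion): 0.62×0.05 = 0.031000
Normalizer over all consistent configurations: 0.34×0.95 + 0.62×0.05 = 0.354000
Posterior = 0.031000 / 0.354000 ≈ 0.0876

P(genuine neutron-flux excursion | scram, stuck control-rod sensor) ≈ 0.0876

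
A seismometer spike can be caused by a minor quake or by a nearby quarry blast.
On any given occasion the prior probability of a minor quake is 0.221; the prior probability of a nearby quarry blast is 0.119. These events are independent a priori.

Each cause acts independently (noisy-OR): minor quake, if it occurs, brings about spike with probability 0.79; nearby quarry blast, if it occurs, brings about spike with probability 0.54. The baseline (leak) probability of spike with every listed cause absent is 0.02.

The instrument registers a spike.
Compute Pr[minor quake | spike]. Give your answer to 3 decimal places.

Pr[minor quake | spike] ≈ 0.734

Under noisy-OR, P(spike | causes) = 1 − (1−0.02)·∏(1−qᵢ) over the active causes.
P(spike) = 0.02*0.779*0.881 + 0.5492*0.779*0.119 + 0.7942*0.221*0.881 + 0.905332*0.221*0.119 = 0.013726 + 0.050911 + 0.154632 + 0.023809 = 0.243078
The minor quake-present share is 0.154632 + 0.023809 = 0.178441.
So P(minor quake | spike) = 0.178441/0.243078 ≈ 0.734.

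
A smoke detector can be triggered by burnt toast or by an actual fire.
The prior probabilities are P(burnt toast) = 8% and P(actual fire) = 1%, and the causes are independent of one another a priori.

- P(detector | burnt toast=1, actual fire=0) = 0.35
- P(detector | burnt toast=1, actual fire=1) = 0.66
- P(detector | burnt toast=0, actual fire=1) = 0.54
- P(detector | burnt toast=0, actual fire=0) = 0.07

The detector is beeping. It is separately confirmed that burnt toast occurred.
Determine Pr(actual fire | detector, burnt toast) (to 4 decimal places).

Pr(actual fire | detector, burnt toast) ≈ 0.0187

By total probability over both values of actual fire:
  P(detector | burnt toast) = 0.35·0.99 + 0.66·0.01
        = 0.346500 + 0.006600 = 0.353100
The terms with actual fire present sum to 0.006600, so
  P(actual fire | detector, burnt toast) = 0.006600 / 0.353100 ≈ 0.0187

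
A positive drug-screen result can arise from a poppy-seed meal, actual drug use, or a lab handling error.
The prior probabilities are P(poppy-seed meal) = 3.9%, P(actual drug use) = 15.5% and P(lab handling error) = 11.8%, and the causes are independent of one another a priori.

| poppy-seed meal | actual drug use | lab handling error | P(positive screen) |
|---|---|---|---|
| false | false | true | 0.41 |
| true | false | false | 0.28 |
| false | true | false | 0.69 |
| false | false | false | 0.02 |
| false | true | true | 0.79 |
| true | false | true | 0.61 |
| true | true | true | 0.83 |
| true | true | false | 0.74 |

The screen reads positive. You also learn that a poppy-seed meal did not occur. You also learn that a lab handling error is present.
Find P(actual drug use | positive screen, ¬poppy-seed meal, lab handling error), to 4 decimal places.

P(actual drug use | positive screen, ¬poppy-seed meal, lab handling error) ≈ 0.2611

Sum P(positive screen|·) weighted by the priors over both values of actual drug use:
  P(positive screen | ¬poppy-seed meal, lab handling error) = 0.41*0.845 + 0.79*0.155
        = 0.346450 + 0.122450 = 0.468900
Keeping only the actual drug use-present terms gives 0.122450, so
  P(actual drug use | positive screen, ¬poppy-seed meal, lab handling error) = 0.122450 / 0.468900 ≈ 0.2611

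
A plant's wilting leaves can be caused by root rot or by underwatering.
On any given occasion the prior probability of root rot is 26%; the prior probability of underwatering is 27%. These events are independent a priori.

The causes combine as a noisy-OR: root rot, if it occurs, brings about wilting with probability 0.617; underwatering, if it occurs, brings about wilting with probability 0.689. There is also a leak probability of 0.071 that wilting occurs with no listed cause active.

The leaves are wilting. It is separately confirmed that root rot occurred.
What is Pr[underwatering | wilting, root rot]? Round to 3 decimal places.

Under noisy-OR, P(wilting | causes) = 1 − (1−0.071)·∏(1−qᵢ) over the active causes.
For the numerator, keep only underwatering=true terms: 0.889344×0.27 = 0.240123
Normalizer over all consistent configurations: 0.644193×0.73 + 0.889344×0.27 = 0.710384
Posterior = 0.240123 / 0.710384 ≈ 0.338

Pr[underwatering | wilting, root rot] ≈ 0.338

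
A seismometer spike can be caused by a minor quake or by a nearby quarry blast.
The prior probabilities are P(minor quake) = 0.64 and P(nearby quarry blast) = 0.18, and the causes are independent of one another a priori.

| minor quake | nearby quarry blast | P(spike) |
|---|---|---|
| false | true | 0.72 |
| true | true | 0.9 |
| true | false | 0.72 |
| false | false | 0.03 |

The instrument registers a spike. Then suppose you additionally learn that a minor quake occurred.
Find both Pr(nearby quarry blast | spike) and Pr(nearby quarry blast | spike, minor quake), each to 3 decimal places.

P(spike) = 0.03*0.36*0.82 + 0.72*0.36*0.18 + 0.72*0.64*0.82 + 0.9*0.64*0.18 = 0.008856 + 0.046656 + 0.377856 + 0.103680 = 0.537048
Of this, 0.150336 comes from 0.046656 + 0.103680 (the nearby quarry blast=true cases).
Hence the posterior is 0.150336/0.537048 ≈ 0.280.

Now also conditioning on minor quake=true:
Numerator (weight on configurations with nearby quarry blast): 0.9·0.18 = 0.162000
Denominator P(spike | minor quake): 0.72·0.82 + 0.9·0.18 = 0.752400
Posterior = 0.162000 / 0.752400 ≈ 0.215
This is intercausal reasoning (explaining away): once minor quake accounts for the spike, nearby quarry blast becomes less likely.

Pr(nearby quarry blast | spike) ≈ 0.280; Pr(nearby quarry blast | spike, minor quake) ≈ 0.215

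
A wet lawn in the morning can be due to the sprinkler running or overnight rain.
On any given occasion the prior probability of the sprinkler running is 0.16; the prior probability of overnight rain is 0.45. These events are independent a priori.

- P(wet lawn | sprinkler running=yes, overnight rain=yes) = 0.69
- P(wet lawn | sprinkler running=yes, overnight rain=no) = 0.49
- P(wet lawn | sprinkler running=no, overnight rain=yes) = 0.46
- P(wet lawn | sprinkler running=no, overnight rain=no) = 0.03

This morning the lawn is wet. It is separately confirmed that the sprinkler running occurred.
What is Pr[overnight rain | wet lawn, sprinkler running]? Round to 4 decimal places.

Pr[overnight rain | wet lawn, sprinkler running] ≈ 0.5353

For the numerator, keep only overnight rain=true terms: 0.69×0.45 = 0.310500
Denominator P(wet lawn | sprinkler running): 0.49×0.55 + 0.69×0.45 = 0.580000
P(overnight rain | wet lawn, sprinkler running) = 0.310500/0.580000 ≈ 0.5353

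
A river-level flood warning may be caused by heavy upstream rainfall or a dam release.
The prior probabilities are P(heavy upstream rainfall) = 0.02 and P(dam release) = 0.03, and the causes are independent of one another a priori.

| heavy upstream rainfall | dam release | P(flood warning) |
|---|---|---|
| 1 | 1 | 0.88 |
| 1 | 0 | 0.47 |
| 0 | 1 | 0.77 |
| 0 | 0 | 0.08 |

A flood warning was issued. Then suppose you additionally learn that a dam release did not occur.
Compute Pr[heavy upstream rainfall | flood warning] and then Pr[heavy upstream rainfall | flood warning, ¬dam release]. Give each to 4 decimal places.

Sum P(flood warning|·) weighted by the priors over the 4 (heavy upstream rainfall, dam release) configurations:
  P(flood warning) = 0.08·0.98·0.97 + 0.77·0.98·0.03 + 0.47·0.02·0.97 + 0.88·0.02·0.03
        = 0.076048 + 0.022638 + 0.009118 + 0.000528 = 0.108332
Configurations with heavy upstream rainfall contribute 0.009646, so
  P(heavy upstream rainfall | flood warning) = 0.009646 / 0.108332 ≈ 0.0890

Now also conditioning on dam release≠true:
Weight on heavy upstream rainfall=true, given the evidence: 0.47*0.02 = 0.009400
Denominator P(flood warning | ¬dam release): 0.08*0.98 + 0.47*0.02 = 0.087800
P(heavy upstream rainfall | flood warning, ¬dam release) = 0.009400/0.087800 ≈ 0.1071

Pr[heavy upstream rainfall | flood warning] ≈ 0.0890; Pr[heavy upstream rainfall | flood warning, ¬dam release] ≈ 0.1071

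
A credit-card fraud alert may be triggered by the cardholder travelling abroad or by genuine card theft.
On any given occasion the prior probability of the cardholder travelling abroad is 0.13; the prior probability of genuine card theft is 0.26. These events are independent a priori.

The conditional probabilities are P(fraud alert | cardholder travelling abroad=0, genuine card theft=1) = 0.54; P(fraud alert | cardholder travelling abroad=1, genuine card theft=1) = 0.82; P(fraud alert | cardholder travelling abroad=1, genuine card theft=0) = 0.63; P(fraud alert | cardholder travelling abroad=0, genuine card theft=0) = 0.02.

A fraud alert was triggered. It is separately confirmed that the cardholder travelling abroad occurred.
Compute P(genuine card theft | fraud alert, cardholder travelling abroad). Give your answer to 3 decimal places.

P(genuine card theft | fraud alert, cardholder travelling abroad) ≈ 0.314

Sum P(fraud alert|·) weighted by the priors over both values of genuine card theft:
  P(fraud alert | cardholder travelling abroad) = 0.63×0.74 + 0.82×0.26
        = 0.466200 + 0.213200 = 0.679400
Configurations with genuine card theft contribute 0.213200, so
  P(genuine card theft | fraud alert, cardholder travelling abroad) = 0.213200 / 0.679400 ≈ 0.314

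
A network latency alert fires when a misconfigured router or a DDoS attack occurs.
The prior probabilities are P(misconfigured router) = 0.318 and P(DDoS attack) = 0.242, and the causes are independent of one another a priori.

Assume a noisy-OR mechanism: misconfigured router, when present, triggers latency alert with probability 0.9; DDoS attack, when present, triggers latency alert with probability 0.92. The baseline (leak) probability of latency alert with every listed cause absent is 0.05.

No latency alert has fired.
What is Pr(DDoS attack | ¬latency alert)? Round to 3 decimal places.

Under noisy-OR, P(latency alert | causes) = 1 − (1−0.05)·∏(1−qᵢ) over the active causes.
By total probability over the 4 (misconfigured router, DDoS attack) configurations:
  P(¬latency alert) = 0.95×0.682×0.758 + 0.076×0.682×0.242 + 0.095×0.318×0.758 + 0.0076×0.318×0.242
        = 0.491108 + 0.012543 + 0.022899 + 0.000585 = 0.527135
Keeping only the DDoS attack-present terms gives 0.013128, so
  P(DDoS attack | ¬latency alert) = 0.013128 / 0.527135 ≈ 0.025

Pr(DDoS attack | ¬latency alert) ≈ 0.025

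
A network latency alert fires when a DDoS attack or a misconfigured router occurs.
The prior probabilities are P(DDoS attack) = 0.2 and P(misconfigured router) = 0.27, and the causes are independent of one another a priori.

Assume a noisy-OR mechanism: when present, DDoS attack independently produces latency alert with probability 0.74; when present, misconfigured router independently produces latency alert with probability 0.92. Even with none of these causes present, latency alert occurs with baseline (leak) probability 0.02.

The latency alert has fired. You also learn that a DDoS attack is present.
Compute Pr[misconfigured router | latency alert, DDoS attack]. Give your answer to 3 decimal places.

Pr[misconfigured router | latency alert, DDoS attack] ≈ 0.327

Under noisy-OR, P(latency alert | causes) = 1 − (1−0.02)·∏(1−qᵢ) over the active causes.
Sum P(latency alert|·) weighted by the priors over both values of misconfigured router:
  P(latency alert | DDoS attack) = 0.7452×0.73 + 0.979616×0.27
        = 0.543996 + 0.264496 = 0.808492
The terms with misconfigured router present sum to 0.264496, so
  P(misconfigured router | latency alert, DDoS attack) = 0.264496 / 0.808492 ≈ 0.327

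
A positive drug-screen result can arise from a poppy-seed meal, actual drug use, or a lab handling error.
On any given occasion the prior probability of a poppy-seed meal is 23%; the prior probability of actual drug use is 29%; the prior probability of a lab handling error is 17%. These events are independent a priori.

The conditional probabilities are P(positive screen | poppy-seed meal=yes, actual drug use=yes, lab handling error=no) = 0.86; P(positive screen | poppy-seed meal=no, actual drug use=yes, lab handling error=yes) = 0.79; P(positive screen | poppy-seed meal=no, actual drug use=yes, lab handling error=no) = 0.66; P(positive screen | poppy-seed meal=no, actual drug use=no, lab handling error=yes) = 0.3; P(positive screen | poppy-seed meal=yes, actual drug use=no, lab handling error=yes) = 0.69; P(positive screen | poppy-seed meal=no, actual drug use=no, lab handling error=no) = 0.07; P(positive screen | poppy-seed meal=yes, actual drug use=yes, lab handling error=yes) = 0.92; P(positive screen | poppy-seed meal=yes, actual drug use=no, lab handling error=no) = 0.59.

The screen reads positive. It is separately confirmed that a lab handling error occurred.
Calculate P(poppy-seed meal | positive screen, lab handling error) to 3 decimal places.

P(positive screen | lab handling error) = 0.3·0.77·0.71 + 0.79·0.77·0.29 + 0.69·0.23·0.71 + 0.92·0.23·0.29 = 0.164010 + 0.176407 + 0.112677 + 0.061364 = 0.514458
Restricting to configurations with poppy-seed meal present: 0.112677 + 0.061364 = 0.174041.
P(poppy-seed meal | positive screen, lab handling error) = 0.174041 / 0.514458 ≈ 0.338

P(poppy-seed meal | positive screen, lab handling error) ≈ 0.338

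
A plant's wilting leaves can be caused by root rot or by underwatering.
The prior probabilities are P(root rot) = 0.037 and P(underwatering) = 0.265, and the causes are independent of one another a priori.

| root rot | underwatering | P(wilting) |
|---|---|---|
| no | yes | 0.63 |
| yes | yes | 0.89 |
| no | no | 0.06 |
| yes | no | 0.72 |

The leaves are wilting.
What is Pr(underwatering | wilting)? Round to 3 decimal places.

Pr(underwatering | wilting) ≈ 0.732

P(wilting) = 0.06×0.963×0.735 + 0.63×0.963×0.265 + 0.72×0.037×0.735 + 0.89×0.037×0.265 = 0.042468 + 0.160773 + 0.019580 + 0.008726 = 0.231547
The underwatering-present share is 0.160773 + 0.008726 = 0.169499.
Hence the posterior is 0.169499/0.231547 ≈ 0.732.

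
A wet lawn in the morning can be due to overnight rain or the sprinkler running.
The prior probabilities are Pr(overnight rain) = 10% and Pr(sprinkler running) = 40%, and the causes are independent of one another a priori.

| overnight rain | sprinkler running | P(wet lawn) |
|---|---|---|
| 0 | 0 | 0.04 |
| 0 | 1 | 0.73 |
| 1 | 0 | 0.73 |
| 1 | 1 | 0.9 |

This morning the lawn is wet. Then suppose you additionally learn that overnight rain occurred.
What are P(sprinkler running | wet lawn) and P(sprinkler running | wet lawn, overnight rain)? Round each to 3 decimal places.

For the numerator, keep only sprinkler running=true terms: 0.262800 + 0.036000 = 0.298800
The normalizing constant is 0.04·0.9·0.6 + 0.73·0.9·0.4 + 0.73·0.1·0.6 + 0.9·0.1·0.4 = 0.364200
P(sprinkler running | wet lawn) = 0.298800/0.364200 ≈ 0.820

Now also conditioning on overnight rain=true:
Weight on sprinkler running=true, given the evidence: 0.9×0.4 = 0.360000
The normalizing constant is 0.73×0.6 + 0.9×0.4 = 0.798000
Posterior = 0.360000 / 0.798000 ≈ 0.451

P(sprinkler running | wet lawn) ≈ 0.820; P(sprinkler running | wet lawn, overnight rain) ≈ 0.451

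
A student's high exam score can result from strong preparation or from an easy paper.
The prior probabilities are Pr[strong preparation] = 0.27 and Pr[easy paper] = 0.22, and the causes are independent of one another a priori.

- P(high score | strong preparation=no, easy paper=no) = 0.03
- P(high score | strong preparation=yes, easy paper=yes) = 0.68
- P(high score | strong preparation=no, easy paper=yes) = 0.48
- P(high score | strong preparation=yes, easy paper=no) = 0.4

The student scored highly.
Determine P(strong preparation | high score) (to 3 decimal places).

Numerator (weight on configurations with strong preparation): 0.084240 + 0.040392 = 0.124632
The normalizing constant is 0.03*0.73*0.78 + 0.48*0.73*0.22 + 0.4*0.27*0.78 + 0.68*0.27*0.22 = 0.218802
P(strong preparation | high score) = 0.124632/0.218802 ≈ 0.570

P(strong preparation | high score) ≈ 0.570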